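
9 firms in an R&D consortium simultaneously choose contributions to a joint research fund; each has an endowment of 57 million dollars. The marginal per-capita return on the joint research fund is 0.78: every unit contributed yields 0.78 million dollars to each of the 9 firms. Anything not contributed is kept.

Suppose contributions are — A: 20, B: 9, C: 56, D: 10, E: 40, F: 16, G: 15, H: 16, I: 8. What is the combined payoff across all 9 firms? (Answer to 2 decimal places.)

1656.80 million dollars

Total contributed: 20 + 9 + 56 + 10 + 40 + 16 + 15 + 16 + 8 = 190; total kept: 9 × 57 − 190 = 323.
The joint research fund pays out 0.78 × 9 × 190 = 1333.80 in aggregate.
Group total = 323 + 1333.80 = 1656.80.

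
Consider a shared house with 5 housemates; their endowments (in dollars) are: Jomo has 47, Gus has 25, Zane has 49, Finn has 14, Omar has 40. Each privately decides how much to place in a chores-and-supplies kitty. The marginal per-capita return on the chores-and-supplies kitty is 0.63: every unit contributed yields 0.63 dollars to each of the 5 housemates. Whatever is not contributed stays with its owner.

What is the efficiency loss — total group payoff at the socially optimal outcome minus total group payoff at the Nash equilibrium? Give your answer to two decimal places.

376.25 dollars

The private return per contributed unit is 0.63 < 1 for everyone, so the Nash equilibrium is zero contribution and the group total is Σ E_j = 47 + 25 + 49 + 14 + 40 = 175.
Each contributed unit returns 3.150 to the group, so the social optimum is full contribution by everyone: group total = 3.150 × 175 = 551.25.
Efficiency loss = (3.150 − 1) × 175 = 376.25.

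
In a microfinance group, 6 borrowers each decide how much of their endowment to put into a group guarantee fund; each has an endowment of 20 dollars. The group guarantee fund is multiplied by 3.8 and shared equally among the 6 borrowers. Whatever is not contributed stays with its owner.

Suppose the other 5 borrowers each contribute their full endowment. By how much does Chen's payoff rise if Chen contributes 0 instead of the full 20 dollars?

7.33 dollars

Switching from a contribution of 20 to 0 lets Chen keep an extra 20 dollars, but lowers the group guarantee fund by 20, which costs Chen their own share of that drop: 3.8/6 × 20 = 12.67.
Net gain = 20 − 12.67 = 7.33. The private return per contributed unit (0.6333) is below 1, so free-riding is indeed the best response regardless of what the others do.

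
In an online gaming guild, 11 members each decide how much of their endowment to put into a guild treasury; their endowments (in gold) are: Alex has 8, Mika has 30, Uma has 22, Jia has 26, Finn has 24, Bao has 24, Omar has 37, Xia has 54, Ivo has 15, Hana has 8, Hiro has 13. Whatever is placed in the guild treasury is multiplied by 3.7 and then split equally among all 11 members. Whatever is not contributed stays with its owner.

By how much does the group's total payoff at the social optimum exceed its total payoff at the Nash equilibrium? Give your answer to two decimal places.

704.70 gold

The private return per contributed unit is 3.7/11 = 0.3364 < 1 for every player regardless of endowment, so the Nash equilibrium is zero contribution and the group total is Σ E_j = 8 + 30 + 22 + 26 + 24 + 24 + 37 + 54 + 15 + 8 + 13 = 261.
Each contributed unit returns 3.700 to the group, so the social optimum is full contribution by everyone: group total = 3.700 × 261 = 965.70.
Efficiency loss = (3.700 − 1) × 261 = 704.70.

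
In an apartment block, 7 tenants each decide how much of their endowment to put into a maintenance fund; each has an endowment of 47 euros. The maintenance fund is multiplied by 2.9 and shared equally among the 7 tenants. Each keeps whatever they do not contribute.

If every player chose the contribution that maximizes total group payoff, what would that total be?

Each contributed unit returns 2.900 to the group as a whole (0.4143 to each of 7 players), which exceeds 1, so the social optimum is full contribution: group total = 2.900 × 329 = 954.10.

954.10 euros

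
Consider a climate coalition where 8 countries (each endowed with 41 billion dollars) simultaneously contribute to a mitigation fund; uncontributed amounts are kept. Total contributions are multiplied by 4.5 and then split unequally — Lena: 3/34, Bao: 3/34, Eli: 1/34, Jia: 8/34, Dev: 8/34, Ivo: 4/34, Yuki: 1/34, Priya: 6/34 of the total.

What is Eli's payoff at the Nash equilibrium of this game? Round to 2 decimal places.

For player j, contributing a unit is worthwhile iff 4.5 × (j's share) ≥ 1, i.e. iff j's share is at least 0.2222.
Jia and Dev are above the threshold, contributing 41 each; the remaining 6 contribute 0. Total contributed: 82.
Eli keeps 41 and receives 4.5 × 82 × 1/34 = 10.85 from the mitigation fund, for a payoff of 51.85.

51.85 billion dollars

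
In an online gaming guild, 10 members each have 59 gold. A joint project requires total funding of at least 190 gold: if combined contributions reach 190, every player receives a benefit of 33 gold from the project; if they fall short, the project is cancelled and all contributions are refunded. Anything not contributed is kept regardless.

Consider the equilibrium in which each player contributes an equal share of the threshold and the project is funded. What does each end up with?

Equal share of the threshold: 190/10 = 19.
At this profile no one gains by cutting their contribution: any cut drops the total below 190, the project is cancelled, contributions are refunded, and the deviator ends with 59, which is less than 59 − 19 + 33 = 73. Contributing more than 19 just wastes the excess. So contributing exactly 19 is a best response.
Each player's payoff: 59 − 19 + 33 = 73.

73 gold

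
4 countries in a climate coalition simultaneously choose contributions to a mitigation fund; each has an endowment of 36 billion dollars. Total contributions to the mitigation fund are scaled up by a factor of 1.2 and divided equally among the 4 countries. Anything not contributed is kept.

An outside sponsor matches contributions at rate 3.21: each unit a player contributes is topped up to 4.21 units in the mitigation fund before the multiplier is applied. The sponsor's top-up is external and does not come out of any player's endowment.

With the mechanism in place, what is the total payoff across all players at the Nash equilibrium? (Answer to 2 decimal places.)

727.49 billion dollars

Under the mechanism each unit contributed yields 1.2 × 4.21 / 4 = 1.2630 back to its contributor per unit of net cost, which exceeds 1, making full contribution the dominant choice for everyone.
At the Nash equilibrium everyone contributes 36. Group total payoff = 1.2 × 4.21 × 144 = 727.49.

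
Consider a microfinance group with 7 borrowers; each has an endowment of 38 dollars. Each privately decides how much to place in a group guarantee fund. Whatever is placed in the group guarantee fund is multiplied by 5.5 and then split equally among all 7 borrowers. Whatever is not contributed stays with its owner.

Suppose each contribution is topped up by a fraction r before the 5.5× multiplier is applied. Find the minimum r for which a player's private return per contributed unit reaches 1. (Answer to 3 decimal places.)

0.273

With matching at rate r, one contributed unit becomes (1 + r) in the group guarantee fund and returns 5.5 × (1 + r) / 7 to the contributor.
Setting this equal to 1: 1 + r = 7/5.5 = 1.2727.
So the minimum matching rate is r = 1.2727 − 1 = 0.273.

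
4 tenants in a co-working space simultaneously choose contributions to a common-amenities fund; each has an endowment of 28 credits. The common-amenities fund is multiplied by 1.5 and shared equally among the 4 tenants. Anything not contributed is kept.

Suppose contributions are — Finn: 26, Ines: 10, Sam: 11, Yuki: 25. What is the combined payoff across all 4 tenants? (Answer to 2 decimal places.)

148.00 credits

Total contributed: 26 + 10 + 11 + 25 = 72; total kept: 4 × 28 − 72 = 40.
The common-amenities fund pays out 1.5 × 72 = 108.00 in aggregate.
Group total = 40 + 108.00 = 148.00.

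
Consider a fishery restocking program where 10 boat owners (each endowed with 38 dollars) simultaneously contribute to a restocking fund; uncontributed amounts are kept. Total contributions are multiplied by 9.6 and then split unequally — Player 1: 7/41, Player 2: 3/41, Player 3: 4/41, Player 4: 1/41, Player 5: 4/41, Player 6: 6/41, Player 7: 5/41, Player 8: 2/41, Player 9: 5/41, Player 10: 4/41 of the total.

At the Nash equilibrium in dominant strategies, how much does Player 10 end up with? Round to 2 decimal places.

A player with share s gets back 9.6·s per unit contributed, so full contribution is dominant for anyone with s > 1/9.6 = 0.1042 and zero contribution is dominant for anyone below.
Player 1, Player 6, Player 7 and Player 9 clear that bar, contributing 38 each; the remaining 6 contribute 0. Total contributed: 152.
Player 10 keeps 38 and receives 9.6 × 152 × 4/41 = 142.36 from the restocking fund, for a payoff of 180.36.

180.36 dollars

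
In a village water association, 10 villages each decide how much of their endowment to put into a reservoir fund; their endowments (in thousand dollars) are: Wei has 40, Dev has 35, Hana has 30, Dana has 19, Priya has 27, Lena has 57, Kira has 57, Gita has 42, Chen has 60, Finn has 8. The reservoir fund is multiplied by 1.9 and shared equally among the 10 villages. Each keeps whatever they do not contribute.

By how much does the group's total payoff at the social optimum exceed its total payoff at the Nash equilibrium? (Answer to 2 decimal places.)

337.50 thousand dollars

The private return per contributed unit is 1.9/10 = 0.1900 < 1 for every player regardless of endowment, so the Nash equilibrium is zero contribution and the group total is Σ E_j = 40 + 35 + 30 + 19 + 27 + 57 + 57 + 42 + 60 + 8 = 375.
Each contributed unit returns 1.900 to the group, so the social optimum is full contribution by everyone: group total = 1.900 × 375 = 712.50.
Efficiency loss = (1.900 − 1) × 375 = 337.50.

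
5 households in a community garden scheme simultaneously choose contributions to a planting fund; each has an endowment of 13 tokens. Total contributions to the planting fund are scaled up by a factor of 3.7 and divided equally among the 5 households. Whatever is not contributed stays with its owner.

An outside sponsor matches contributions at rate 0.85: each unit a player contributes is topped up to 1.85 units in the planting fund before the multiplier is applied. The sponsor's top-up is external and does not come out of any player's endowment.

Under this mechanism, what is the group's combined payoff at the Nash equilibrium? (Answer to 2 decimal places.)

444.93 tokens

Under the mechanism each unit contributed yields 3.7 × 1.85 / 5 = 1.3690 back to its contributor per unit of net cost, which exceeds 1, making full contribution the dominant choice for everyone.
So the Nash equilibrium is full contribution by all 5; the group earns 3.7 × 1.85 × 65 = 444.93.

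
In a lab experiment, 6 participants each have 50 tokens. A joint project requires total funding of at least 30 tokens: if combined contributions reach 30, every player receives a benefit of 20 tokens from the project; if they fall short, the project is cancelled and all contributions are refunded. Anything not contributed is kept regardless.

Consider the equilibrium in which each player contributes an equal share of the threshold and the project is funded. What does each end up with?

65 tokens

Equal share of the threshold: 30/6 = 5.
At this profile no one gains by cutting their contribution: any cut drops the total below 30, the project is cancelled, contributions are refunded, and the deviator ends with 50, which is less than 50 − 5 + 20 = 65. Contributing more than 5 just wastes the excess. So contributing exactly 5 is a best response.
Each player's payoff: 50 − 5 + 20 = 65.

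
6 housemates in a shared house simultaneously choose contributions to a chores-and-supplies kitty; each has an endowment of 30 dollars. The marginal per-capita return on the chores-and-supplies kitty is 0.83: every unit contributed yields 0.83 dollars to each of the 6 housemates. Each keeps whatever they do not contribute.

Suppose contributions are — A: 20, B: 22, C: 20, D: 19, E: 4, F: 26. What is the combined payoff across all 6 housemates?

Total contributed: 20 + 22 + 20 + 19 + 4 + 26 = 111; total kept: 6 × 30 − 111 = 69.
The chores-and-supplies kitty pays out 0.83 × 6 × 111 = 552.78 in aggregate.
Group total = 69 + 552.78 = 621.78.

621.78 dollars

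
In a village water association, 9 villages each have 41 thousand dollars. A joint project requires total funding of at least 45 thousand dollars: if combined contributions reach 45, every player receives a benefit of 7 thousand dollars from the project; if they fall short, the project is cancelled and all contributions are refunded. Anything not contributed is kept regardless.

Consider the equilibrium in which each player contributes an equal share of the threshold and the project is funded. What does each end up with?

Equal share of the threshold: 45/9 = 5.
At this profile no one gains by cutting their contribution: any cut drops the total below 45, the project is cancelled, contributions are refunded, and the deviator ends with 41, which is less than 41 − 5 + 7 = 43. Contributing more than 5 just wastes the excess. So contributing exactly 5 is a best response.
Each player's payoff: 41 − 5 + 7 = 43.

43 thousand dollars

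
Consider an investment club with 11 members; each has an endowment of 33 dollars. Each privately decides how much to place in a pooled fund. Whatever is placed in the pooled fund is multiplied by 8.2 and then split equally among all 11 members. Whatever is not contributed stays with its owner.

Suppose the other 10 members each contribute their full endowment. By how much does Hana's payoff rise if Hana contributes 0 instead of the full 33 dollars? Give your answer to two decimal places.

8.40 dollars

Switching from a contribution of 33 to 0 lets Hana keep an extra 33 dollars, but lowers the pooled fund by 33, which costs Hana their own share of that drop: 8.2/11 × 33 = 24.60.
Net gain = 33 − 24.60 = 8.40. The private return per contributed unit (0.7455) is below 1, so free-riding is indeed the best response regardless of what the others do.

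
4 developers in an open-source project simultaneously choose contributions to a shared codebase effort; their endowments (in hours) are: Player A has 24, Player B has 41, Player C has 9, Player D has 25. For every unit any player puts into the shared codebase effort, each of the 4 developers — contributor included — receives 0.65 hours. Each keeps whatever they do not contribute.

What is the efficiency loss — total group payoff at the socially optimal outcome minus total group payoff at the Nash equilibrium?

The private return per contributed unit is 0.65 < 1 for everyone, so the Nash equilibrium is zero contribution and the group total is Σ E_j = 24 + 41 + 9 + 25 = 99.
Each contributed unit returns 2.600 to the group, so the social optimum is full contribution by everyone: group total = 2.600 × 99 = 257.40.
Efficiency loss = (2.600 − 1) × 99 = 158.40.

158.40 hours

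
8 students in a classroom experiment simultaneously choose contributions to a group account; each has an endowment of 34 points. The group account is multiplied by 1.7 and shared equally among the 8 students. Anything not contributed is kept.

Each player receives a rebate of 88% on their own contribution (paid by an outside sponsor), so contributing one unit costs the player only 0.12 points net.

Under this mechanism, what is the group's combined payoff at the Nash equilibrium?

The effective private return per unit is now (1.7/8) / 0.12 = 1.7708 > 1, so every player's dominant strategy flips to full contribution.
So the Nash equilibrium is full contribution by all 8; the group earns 8 × (34 × 0.88 + 1.7 × 34) = 701.76.

701.76 points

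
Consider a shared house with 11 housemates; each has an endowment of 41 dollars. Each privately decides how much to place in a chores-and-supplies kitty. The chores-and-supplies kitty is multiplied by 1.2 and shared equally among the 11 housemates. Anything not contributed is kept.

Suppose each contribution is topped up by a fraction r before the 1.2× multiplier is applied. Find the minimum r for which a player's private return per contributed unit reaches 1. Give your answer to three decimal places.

8.167

With matching at rate r, one contributed unit becomes (1 + r) in the chores-and-supplies kitty and returns 1.2 × (1 + r) / 11 to the contributor.
Setting this equal to 1: 1 + r = 11/1.2 = 9.1667.
So the minimum matching rate is r = 9.1667 − 1 = 8.167.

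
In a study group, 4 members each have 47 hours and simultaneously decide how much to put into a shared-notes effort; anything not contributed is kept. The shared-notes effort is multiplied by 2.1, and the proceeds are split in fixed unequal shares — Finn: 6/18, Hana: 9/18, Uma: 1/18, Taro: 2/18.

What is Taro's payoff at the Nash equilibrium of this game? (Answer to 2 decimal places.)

57.97 hours

Each unit j contributes comes back to j as 2.1 × (j's share), so j prefers to contribute only if that share exceeds 1/2.1 = 0.4762; otherwise keeping the unit dominates.
Only Hana (9/18) clears that bar, contributing 47; the remaining 3 contribute 0. Total contributed: 47.
Taro keeps 47 and receives 2.1 × 47 × 2/18 = 10.97 from the shared-notes effort, for a payoff of 57.97.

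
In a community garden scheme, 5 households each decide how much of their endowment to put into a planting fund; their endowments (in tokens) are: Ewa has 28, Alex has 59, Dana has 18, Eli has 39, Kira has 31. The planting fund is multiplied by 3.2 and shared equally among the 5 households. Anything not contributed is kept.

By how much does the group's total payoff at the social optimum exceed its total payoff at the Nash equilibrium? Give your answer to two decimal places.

The private return per contributed unit is 3.2/5 = 0.6400 < 1 for every player regardless of endowment, so the Nash equilibrium is zero contribution and the group total is Σ E_j = 28 + 59 + 18 + 39 + 31 = 175.
Each contributed unit returns 3.200 to the group, so the social optimum is full contribution by everyone: group total = 3.200 × 175 = 560.00.
Efficiency loss = (3.200 − 1) × 175 = 385.00.

385.00 tokens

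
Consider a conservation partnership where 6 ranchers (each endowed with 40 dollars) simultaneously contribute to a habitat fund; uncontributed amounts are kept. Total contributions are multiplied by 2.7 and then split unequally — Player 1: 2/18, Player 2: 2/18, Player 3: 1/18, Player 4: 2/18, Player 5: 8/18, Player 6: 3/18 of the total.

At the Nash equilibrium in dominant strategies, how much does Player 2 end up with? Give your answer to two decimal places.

52.00 dollars

For player j, contributing a unit is worthwhile iff 2.7 × (j's share) ≥ 1, i.e. iff j's share is at least 0.3704.
Player 5 alone (share 8/18) is above the threshold, contributing 40; the remaining 5 contribute 0. Total contributed: 40.
Player 2 keeps 40 and receives 2.7 × 40 × 2/18 = 12.00 from the habitat fund, for a payoff of 52.00.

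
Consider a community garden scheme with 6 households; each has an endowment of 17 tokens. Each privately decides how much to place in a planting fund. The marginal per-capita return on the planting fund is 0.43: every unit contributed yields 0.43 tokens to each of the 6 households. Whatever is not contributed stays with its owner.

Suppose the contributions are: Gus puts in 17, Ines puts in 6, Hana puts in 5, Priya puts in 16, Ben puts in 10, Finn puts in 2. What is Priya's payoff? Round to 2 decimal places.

25.08 tokens

Total contributed: 17 + 6 + 5 + 16 + 10 + 2 = 56.
Each receives 0.43 × 56 = 24.08 from the planting fund.
Priya keeps 17 − 16 = 1, so Priya's payoff is 1 + 24.08 = 25.08.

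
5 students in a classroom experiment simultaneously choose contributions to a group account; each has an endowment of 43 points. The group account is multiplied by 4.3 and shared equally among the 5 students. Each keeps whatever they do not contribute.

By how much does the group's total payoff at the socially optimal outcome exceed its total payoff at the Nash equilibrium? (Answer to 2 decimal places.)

709.50 points

Each contributed unit returns 4.3/5 = 0.8600 to its contributor — below 1 — so contributing 0 is dominant for every player. At the Nash equilibrium everyone keeps their 43, and the group total is 5 × 43 = 215.
Each contributed unit returns 4.300 to the group as a whole (0.8600 to each of 5 players), which exceeds 1, so the social optimum is full contribution: group total = 4.300 × 215 = 924.50.
Efficiency loss = 924.50 − 215 = 709.50.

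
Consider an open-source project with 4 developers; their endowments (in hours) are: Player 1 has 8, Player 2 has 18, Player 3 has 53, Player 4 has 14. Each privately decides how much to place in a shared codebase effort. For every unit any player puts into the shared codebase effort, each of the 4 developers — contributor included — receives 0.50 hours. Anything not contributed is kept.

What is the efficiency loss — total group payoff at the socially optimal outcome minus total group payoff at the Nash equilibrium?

93.00 hours

The private return per contributed unit is 0.50 < 1 for everyone, so the Nash equilibrium is zero contribution and the group total is Σ E_j = 8 + 18 + 53 + 14 = 93.
Each contributed unit returns 2.000 to the group, so the social optimum is full contribution by everyone: group total = 2.000 × 93 = 186.00.
Efficiency loss = (2.000 − 1) × 93 = 93.00.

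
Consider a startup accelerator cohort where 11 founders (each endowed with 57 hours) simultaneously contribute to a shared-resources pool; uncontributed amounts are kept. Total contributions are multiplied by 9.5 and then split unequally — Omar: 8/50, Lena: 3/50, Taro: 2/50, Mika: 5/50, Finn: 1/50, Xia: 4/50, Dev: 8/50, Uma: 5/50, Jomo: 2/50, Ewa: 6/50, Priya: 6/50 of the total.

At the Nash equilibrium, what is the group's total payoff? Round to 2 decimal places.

A player with share s gets back 9.5·s per unit contributed, so full contribution is dominant for anyone with s > 1/9.5 = 0.1053 and zero contribution is dominant for anyone below.
Omar, Dev, Ewa and Priya are above the threshold, contributing 57 each; the remaining 7 contribute 0. Total contributed: 228.
The shared-resources pool pays out 9.5 × 228 = 2166.00 in total (split across the unequal shares, but the aggregate is all that matters for the group sum).
The 7 free-riders keep 57 each, adding 399. Group total = 399 + 2166.00 = 2565.00.

2565.00 hours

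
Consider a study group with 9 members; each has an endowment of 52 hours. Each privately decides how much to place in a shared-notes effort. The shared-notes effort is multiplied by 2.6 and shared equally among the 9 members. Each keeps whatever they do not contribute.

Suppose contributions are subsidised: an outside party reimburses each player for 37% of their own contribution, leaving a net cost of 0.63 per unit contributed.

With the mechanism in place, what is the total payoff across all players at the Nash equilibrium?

468.00 hours

The effective private return is (2.6/9) / 0.63 = 0.4586, which is still under 1, so the mechanism doesn't change anyone's dominant strategy: zero contribution.
Everyone keeps their endowment and the group total is 9 × 52 = 468.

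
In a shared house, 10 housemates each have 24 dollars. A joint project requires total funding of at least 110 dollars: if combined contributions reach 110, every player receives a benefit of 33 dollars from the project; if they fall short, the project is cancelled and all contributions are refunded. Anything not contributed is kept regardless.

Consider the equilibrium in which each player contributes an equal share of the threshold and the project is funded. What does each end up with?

Equal share of the threshold: 110/10 = 11.
At this profile no one gains by cutting their contribution: any cut drops the total below 110, the project is cancelled, contributions are refunded, and the deviator ends with 24, which is less than 24 − 11 + 33 = 46. Contributing more than 11 just wastes the excess. So contributing exactly 11 is a best response.
Each player's payoff: 24 − 11 + 33 = 46.

46 dollars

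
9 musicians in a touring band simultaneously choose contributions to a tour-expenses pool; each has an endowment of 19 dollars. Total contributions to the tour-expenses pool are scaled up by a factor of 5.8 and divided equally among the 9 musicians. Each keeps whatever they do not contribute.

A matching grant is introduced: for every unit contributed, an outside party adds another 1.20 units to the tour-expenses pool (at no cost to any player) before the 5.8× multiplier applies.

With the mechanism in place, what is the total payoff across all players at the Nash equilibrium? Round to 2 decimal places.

2181.96 dollars

With the mechanism, a contributed unit returns 5.8 × 2.20 / 9 = 1.4178 per unit of net cost to the contributor — now above 1 — so contributing fully is weakly dominant for every player.
At the Nash equilibrium everyone contributes 19. Group total payoff = 5.8 × 2.20 × 171 = 2181.96.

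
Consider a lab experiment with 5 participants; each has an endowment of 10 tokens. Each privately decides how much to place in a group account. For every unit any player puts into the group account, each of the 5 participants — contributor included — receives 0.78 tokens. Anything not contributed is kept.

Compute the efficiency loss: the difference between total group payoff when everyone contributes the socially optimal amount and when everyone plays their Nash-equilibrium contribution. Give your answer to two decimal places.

The private return per contributed unit is 0.78 < 1, so contributing 0 is dominant for every player. At the Nash equilibrium everyone keeps their 10, and the group total is 5 × 10 = 50.
Each contributed unit returns 3.900 to the group as a whole (0.78 to each of 5 players), which exceeds 1, so the social optimum is full contribution: group total = 3.900 × 50 = 195.00.
Efficiency loss = 195.00 − 50 = 145.00.

145.00 tokens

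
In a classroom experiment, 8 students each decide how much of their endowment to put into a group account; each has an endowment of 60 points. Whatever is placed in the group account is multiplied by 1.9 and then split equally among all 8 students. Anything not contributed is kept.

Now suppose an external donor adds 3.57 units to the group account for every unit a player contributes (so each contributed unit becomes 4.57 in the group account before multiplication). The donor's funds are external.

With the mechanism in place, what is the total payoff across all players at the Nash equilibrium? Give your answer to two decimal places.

4167.84 points

With the mechanism, a contributed unit returns 1.9 × 4.57 / 8 = 1.0854 per unit of net cost to the contributor — now above 1 — so contributing fully is weakly dominant for every player.
So the Nash equilibrium is full contribution by all 8; the group earns 1.9 × 4.57 × 480 = 4167.84.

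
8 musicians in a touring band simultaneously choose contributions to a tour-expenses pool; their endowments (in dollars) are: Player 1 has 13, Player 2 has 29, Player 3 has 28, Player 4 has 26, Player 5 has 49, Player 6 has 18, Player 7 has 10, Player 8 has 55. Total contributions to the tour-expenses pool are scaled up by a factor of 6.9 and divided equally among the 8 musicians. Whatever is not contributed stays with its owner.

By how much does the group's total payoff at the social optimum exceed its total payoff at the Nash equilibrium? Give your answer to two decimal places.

1345.20 dollars

The private return per contributed unit is 6.9/8 = 0.8625 < 1 for every player regardless of endowment, so the Nash equilibrium is zero contribution and the group total is Σ E_j = 13 + 29 + 28 + 26 + 49 + 18 + 10 + 55 = 228.
Each contributed unit returns 6.900 to the group, so the social optimum is full contribution by everyone: group total = 6.900 × 228 = 1573.20.
Efficiency loss = (6.900 − 1) × 228 = 1345.20.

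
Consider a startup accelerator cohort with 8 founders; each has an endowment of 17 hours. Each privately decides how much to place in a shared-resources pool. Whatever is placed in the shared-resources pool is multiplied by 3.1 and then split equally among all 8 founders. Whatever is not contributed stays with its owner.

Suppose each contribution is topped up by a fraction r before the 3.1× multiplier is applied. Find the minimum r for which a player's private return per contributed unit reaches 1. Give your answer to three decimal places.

With matching at rate r, one contributed unit becomes (1 + r) in the shared-resources pool and returns 3.1 × (1 + r) / 8 to the contributor.
Setting this equal to 1: 1 + r = 8/3.1 = 2.5806.
So the minimum matching rate is r = 2.5806 − 1 = 1.581.

1.581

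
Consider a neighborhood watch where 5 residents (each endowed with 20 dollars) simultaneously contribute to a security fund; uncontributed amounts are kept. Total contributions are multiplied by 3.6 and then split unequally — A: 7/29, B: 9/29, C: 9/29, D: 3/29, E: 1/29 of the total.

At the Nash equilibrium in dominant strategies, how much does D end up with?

34.90 dollars

Player j's private return per contributed unit is 3.6 × (j's share). Contributing is weakly dominant for j when that share is at least 1/3.6 = 0.2778, and contributing 0 is dominant otherwise.
B and C clear that bar, contributing 20 each; the remaining 3 contribute 0. Total contributed: 40.
D keeps 20 and receives 3.6 × 40 × 3/29 = 14.90 from the security fund, for a payoff of 34.90.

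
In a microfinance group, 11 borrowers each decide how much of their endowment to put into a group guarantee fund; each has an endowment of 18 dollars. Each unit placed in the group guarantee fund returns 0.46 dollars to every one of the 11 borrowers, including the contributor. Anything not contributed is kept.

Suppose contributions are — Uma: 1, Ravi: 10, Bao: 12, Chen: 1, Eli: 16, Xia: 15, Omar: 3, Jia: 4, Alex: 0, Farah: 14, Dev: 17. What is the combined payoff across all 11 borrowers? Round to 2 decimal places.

Total contributed: 1 + 10 + 12 + 1 + 16 + 15 + 3 + 4 + 0 + 14 + 17 = 93; total kept: 11 × 18 − 93 = 105.
The group guarantee fund pays out 0.46 × 11 × 93 = 470.58 in aggregate.
Group total = 105 + 470.58 = 575.58.

575.58 dollars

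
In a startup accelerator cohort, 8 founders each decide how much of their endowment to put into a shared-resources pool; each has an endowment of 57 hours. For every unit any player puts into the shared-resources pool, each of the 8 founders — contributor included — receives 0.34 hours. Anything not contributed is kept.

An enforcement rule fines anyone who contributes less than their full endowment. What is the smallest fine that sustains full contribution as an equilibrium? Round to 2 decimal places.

37.62 hours

Given the others contribute fully, the best deviation is to contribute 0 (any partial contribution still incurs the fine and gives up units whose private return 0.34 is below 1).
Deviating from 57 to 0 saves 57 hours but forfeits the deviator's share of the drop in the shared-resources pool: 0.34 × 57 = 19.38.
So the deviation gain is 57 − 19.38 = 37.62, and the fine must be at least 37.62 hours to wipe it out.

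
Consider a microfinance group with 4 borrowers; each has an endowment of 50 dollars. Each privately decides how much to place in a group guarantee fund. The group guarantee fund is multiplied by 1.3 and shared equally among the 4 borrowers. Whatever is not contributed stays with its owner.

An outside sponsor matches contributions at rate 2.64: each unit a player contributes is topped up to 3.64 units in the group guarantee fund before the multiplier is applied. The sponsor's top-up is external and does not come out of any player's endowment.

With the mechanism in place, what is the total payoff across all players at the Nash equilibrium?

The effective private return per unit is now 1.3 × 3.64 / 4 = 1.1830 > 1, so every player's dominant strategy flips to full contribution.
At the Nash equilibrium everyone contributes 50. Group total payoff = 1.3 × 3.64 × 200 = 946.40.

946.40 dollars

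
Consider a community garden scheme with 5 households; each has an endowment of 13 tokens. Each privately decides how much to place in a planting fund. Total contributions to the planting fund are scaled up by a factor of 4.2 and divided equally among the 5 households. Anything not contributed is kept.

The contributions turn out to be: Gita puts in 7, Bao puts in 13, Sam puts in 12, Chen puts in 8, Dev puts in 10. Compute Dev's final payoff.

Total contributed: 7 + 13 + 12 + 8 + 10 = 50.
Each receives 4.2 × 50 / 5 = 42.00 from the planting fund.
Dev keeps 13 − 10 = 3, so Dev's payoff is 3 + 42.00 = 45.00.

45.00 tokens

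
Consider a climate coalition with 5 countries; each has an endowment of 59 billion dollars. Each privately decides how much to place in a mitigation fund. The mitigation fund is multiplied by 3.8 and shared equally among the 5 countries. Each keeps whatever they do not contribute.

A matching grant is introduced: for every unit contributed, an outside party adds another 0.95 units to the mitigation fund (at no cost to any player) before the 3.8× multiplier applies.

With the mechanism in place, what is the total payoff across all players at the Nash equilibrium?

2185.95 billion dollars

The effective private return per unit is now 3.8 × 1.95 / 5 = 1.4820 > 1, so every player's dominant strategy flips to full contribution.
So the Nash equilibrium is full contribution by all 5; the group earns 3.8 × 1.95 × 295 = 2185.95.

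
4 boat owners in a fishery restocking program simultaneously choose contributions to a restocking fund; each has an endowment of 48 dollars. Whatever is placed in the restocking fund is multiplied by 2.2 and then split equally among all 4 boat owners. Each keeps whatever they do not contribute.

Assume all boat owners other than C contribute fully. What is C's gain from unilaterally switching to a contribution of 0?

21.60 dollars

Switching from a contribution of 48 to 0 lets C keep an extra 48 dollars, but lowers the restocking fund by 48, which costs C their own share of that drop: 2.2/4 × 48 = 26.40.
Net gain = 48 − 26.40 = 21.60. The private return per contributed unit (0.5500) is below 1, so free-riding is indeed the best response regardless of what the others do.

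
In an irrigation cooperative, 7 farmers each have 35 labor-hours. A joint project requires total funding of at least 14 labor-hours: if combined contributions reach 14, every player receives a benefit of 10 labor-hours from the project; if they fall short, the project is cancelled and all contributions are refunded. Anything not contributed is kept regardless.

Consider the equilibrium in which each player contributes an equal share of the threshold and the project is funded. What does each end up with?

Equal share of the threshold: 14/7 = 2.
At this profile no one gains by cutting their contribution: any cut drops the total below 14, the project is cancelled, contributions are refunded, and the deviator ends with 35, which is less than 35 − 2 + 10 = 43. Contributing more than 2 just wastes the excess. So contributing exactly 2 is a best response.
Each player's payoff: 35 − 2 + 10 = 43.

43 labor-hours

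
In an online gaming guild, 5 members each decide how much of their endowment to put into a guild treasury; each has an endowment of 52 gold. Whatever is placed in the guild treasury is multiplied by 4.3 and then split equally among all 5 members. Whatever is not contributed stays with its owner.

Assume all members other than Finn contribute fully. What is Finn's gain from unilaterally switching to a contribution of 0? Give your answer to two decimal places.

7.28 gold

Switching from a contribution of 52 to 0 lets Finn keep an extra 52 gold, but lowers the guild treasury by 52, which costs Finn their own share of that drop: 4.3/5 × 52 = 44.72.
Net gain = 52 − 44.72 = 7.28. The private return per contributed unit (0.8600) is below 1, so free-riding is indeed the best response regardless of what the others do.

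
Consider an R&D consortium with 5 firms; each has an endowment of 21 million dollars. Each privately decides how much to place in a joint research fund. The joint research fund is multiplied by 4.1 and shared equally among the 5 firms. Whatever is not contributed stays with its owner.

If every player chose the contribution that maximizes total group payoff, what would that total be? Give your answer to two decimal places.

430.50 million dollars

Each contributed unit returns 4.100 to the group as a whole (0.8200 to each of 5 players), which exceeds 1, so the social optimum is full contribution: group total = 4.100 × 105 = 430.50.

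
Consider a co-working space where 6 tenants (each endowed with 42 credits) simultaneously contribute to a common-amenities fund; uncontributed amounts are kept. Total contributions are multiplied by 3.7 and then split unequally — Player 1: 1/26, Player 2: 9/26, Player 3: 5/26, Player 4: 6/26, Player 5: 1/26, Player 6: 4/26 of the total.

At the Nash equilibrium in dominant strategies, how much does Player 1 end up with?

47.98 credits

Player j's private return per contributed unit is 3.7 × (j's share). Contributing is weakly dominant for j when that share is at least 1/3.7 = 0.2703, and contributing 0 is dominant otherwise.
Player 2 alone (share 9/26) is above the threshold, contributing 42; the remaining 5 contribute 0. Total contributed: 42.
Player 1 keeps 42 and receives 3.7 × 42 × 1/26 = 5.98 from the common-amenities fund, for a payoff of 47.98.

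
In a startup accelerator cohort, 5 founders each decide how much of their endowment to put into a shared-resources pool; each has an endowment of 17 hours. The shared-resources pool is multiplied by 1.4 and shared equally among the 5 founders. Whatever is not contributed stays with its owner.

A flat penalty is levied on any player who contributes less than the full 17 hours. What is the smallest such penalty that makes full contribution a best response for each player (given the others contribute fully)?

Given the others contribute fully, the best deviation is to contribute 0 (any partial contribution still incurs the fine and gives up units whose private return 0.2800 is below 1).
Deviating from 17 to 0 saves 17 hours but forfeits the deviator's share of the drop in the shared-resources pool: 1.4/5 × 17 = 4.76.
So the deviation gain is 17 − 4.76 = 12.24, and the fine must be at least 12.24 hours to wipe it out.

12.24 hours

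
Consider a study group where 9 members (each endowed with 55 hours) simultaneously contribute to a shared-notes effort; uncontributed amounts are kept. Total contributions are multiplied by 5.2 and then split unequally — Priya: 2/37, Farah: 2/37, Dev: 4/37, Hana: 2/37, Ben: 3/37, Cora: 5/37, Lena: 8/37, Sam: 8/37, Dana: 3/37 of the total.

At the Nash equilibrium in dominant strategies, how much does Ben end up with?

Each unit j contributes comes back to j as 5.2 × (j's share), so j prefers to contribute only if that share exceeds 1/5.2 = 0.1923; otherwise keeping the unit dominates.
Lena and Sam clear that bar, contributing 55 each; the remaining 7 contribute 0. Total contributed: 110.
Ben keeps 55 and receives 5.2 × 110 × 3/37 = 46.38 from the shared-notes effort, for a payoff of 101.38.

101.38 hours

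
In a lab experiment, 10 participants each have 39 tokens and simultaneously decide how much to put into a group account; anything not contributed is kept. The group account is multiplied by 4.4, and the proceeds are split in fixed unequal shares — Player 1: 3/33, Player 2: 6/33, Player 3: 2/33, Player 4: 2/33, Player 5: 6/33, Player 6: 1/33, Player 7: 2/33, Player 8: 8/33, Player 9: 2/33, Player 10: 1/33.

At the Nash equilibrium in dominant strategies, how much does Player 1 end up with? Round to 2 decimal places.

54.60 tokens

A player with share s gets back 4.4·s per unit contributed, so full contribution is dominant for anyone with s > 1/4.4 = 0.2273 and zero contribution is dominant for anyone below.
The only share above 0.2273 is Player 8's 8/33, contributing 39; the remaining 9 contribute 0. Total contributed: 39.
Player 1 keeps 39 and receives 4.4 × 39 × 3/33 = 15.60 from the group account, for a payoff of 54.60.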